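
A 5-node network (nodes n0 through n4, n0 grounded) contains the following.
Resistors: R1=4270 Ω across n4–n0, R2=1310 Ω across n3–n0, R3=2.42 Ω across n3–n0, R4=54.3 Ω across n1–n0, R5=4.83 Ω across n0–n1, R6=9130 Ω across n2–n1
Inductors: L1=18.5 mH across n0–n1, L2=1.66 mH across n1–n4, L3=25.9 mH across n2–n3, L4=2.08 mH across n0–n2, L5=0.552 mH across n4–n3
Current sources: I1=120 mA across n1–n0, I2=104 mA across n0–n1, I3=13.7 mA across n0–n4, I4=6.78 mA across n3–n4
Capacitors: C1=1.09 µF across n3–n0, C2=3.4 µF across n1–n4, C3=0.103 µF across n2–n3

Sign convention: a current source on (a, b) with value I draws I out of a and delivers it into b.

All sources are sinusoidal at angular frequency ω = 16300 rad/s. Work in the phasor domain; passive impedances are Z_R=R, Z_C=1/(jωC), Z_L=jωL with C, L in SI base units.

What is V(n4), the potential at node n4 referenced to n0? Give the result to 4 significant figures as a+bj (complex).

0.06762+0.2081j V

MNA unknowns: 4 node voltages V₁..V_4
R1: Y=0.0002342+0.000j on G[4,0]
L1: Y=0.000-0.003316j on G[0,1]
I1: z[1]−=0.12, z[0]+=0.12
R2: Y=0.0007634+0.000j on G[3,0]
R3: Y=0.4132+0.000j on G[3,0]
I2: z[0]−=0.104, z[1]+=0.104
L2: Y=0.000-0.03696j on G[1,4]
L3: Y=0.000-0.002369j on G[2,3]
C1: Y=0.000+0.01777j on G[3,0]
R4: Y=0.01842+0.000j on G[1,0]
R5: Y=0.2070+0.000j on G[0,1]
L4: Y=0.000-0.02950j on G[0,2]
R6: Y=0.0001095+0.000j on G[2,1]
L5: Y=0.000-0.1111j on G[4,3]
C2: Y=0.000+0.05542j on G[1,4]
I3: z[0]−=0.0137, z[4]+=0.0137
C3: Y=0.000+0.001679j on G[2,3]
I4: z[3]−=0.00678, z[4]+=0.00678
solve → V1=-0.08720+0.01139j, V2=0.0009044-0.0005193j, V3=0.04146-0.008734j, V4=0.06762+0.2081j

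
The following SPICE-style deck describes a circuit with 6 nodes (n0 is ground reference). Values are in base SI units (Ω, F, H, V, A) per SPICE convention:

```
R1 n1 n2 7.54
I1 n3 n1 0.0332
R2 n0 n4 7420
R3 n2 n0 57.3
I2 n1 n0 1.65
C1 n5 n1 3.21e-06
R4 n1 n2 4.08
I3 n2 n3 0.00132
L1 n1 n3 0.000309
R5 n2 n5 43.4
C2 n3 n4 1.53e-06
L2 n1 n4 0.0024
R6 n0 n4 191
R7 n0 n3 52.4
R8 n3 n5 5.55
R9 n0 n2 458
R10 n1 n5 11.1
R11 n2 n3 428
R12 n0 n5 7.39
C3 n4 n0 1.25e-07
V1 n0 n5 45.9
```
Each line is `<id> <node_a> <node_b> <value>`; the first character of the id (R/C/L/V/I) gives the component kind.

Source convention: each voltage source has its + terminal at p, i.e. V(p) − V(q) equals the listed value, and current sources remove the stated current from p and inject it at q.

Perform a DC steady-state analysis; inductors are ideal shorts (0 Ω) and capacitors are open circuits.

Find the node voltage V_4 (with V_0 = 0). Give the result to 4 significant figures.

Element admittances at DC:
  Y(R1) = 0.1326 S between n1,n2
  I1: injects 0.0332 A into n1 (from n3)
  Y(R2) = 0.0001348 S between n0,n4
  Y(R3) = 0.01745 S between n2,n0
  I2: injects 1.65 A into n0 (from n1)
  Y(C1) = 0.000 S between n5,n1
  Y(R4) = 0.2451 S between n1,n2
  I3: injects 0.00132 A into n3 (from n2)
  L1: short n1↔n3 (DC inductor)
  Y(R5) = 0.02304 S between n2,n5
  Y(C2) = 0.000 S between n3,n4
  L2: short n1↔n4 (DC inductor)
  Y(R6) = 0.005236 S between n0,n4
  Y(R7) = 0.01908 S between n0,n3
  Y(R8) = 0.1802 S between n3,n5
  Y(R9) = 0.002183 S between n0,n2
  Y(R10) = 0.09009 S between n1,n5
  Y(R11) = 0.002336 S between n2,n3
  Y(R12) = 0.1353 S between n0,n5
  Y(C3) = 0.000 S between n4,n0
  V1: constraint V(n0)−V(n5) = 45.9
Assemble and solve the 8×8 MNA system:
  V(n1)=-45.05  V(n2)=-43.01  V(n3)=-45.05  V(n4)=-45.05  V(n5)=-45.90
  i(L1)=-0.6796  i(L2)=-0.2419  i(V1)=-6.507

-45.05 V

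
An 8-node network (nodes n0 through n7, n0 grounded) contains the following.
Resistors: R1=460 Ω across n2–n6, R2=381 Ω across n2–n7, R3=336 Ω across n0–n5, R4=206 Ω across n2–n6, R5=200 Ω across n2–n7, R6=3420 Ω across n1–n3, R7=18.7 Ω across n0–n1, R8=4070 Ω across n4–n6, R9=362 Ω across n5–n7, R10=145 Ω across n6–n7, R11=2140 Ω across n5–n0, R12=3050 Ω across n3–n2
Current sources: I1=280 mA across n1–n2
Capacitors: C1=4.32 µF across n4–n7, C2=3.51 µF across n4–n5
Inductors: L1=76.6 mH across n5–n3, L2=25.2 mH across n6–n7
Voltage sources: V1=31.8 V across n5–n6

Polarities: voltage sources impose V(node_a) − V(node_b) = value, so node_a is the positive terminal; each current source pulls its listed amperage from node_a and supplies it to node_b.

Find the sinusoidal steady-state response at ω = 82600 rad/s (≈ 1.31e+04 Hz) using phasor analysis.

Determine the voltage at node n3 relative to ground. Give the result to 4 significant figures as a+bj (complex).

Element admittances at ω=82600 rad/s:
  Y(R1) = 0.002174+0.000j S between n2,n6
  Y(R2) = 0.002625+0.000j S between n2,n7
  Y(R3) = 0.002976+0.000j S between n0,n5
  Y(R4) = 0.004854+0.000j S between n2,n6
  I1: injects 0.28 A into n2 (from n1)
  Y(R5) = 0.005000+0.000j S between n2,n7
  Y(R6) = 0.0002924+0.000j S between n1,n3
  Y(R7) = 0.05348+0.000j S between n0,n1
  Y(R8) = 0.0002457+0.000j S between n4,n6
  Y(C1) = 0.000+0.3568j S between n4,n7
  Y(R9) = 0.002762+0.000j S between n5,n7
  Y(R10) = 0.006897+0.000j S between n6,n7
  Y(L1) = 0.000-0.0001580j S between n5,n3
  Y(L2) = 0.000-0.0004804j S between n6,n7
  Y(R11) = 0.0004673+0.000j S between n5,n0
  Y(C2) = 0.000+0.2899j S between n4,n5
  Y(R12) = 0.0003279+0.000j S between n3,n2
  V1: constraint V(n5)−V(n6) = 31.8
Assemble and solve the 8×8 MNA system:
  V(n1)=-4.977-0.04519j  V(n2)=80.29+1.144j  V(n3)=42.39-8.310j  V(n4)=77.28+1.407j  V(n5)=77.29+0.7018j  V(n6)=45.49+0.7018j  V(n7)=77.27+1.958j
  i(V1)=-0.4722+0.003318j

42.39-8.310j V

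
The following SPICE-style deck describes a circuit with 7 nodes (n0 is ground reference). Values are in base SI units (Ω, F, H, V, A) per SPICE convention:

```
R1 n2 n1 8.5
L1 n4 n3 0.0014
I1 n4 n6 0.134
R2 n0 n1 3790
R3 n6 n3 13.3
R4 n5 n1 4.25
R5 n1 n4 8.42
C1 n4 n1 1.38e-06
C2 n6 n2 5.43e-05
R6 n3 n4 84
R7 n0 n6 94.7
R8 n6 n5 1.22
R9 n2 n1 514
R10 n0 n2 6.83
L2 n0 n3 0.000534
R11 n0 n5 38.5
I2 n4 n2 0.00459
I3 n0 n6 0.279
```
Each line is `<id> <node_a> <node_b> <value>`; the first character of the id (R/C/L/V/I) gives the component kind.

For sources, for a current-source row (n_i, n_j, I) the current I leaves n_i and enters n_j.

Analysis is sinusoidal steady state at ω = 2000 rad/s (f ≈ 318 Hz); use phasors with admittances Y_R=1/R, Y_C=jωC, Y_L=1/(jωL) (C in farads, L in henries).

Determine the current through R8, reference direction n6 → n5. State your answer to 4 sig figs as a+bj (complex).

0.1778-0.06814j A

Apply KCL at each of the 6 non-ground nodes and solve the resulting linear system.
Node n1: branches {R1, R2, R4, R5, C1, R9} → V_1 = 0.9985-0.05099j
Node n2: branches {R1, C2, R9, R10, I2} → V_2 = 0.7847+0.3903j
Node n3: branches {L1, R3, R6, L2} → V_3 = 0.04811+0.1109j
Node n4: branches {L1, I1, R5, C1, R6, I2} → V_4 = 0.06621+0.03292j
Node n5: branches {R4, R8, R11} → V_5 = 1.580-0.3067j
Node n6: branches {I1, R3, C2, R7, R8, I3} → V_6 = 1.797-0.3899j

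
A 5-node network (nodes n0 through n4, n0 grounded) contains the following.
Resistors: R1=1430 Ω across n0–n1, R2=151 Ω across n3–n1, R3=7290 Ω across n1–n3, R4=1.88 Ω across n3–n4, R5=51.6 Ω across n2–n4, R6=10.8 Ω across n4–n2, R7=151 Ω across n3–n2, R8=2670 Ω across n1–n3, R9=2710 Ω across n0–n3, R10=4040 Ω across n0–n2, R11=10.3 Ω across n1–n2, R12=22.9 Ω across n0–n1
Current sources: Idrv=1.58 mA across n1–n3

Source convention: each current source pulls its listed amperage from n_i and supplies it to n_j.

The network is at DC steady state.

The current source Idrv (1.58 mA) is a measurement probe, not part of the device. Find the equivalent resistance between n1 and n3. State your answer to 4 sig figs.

R_eq = 17.67 Ω

Apply KCL at each of the 4 non-ground nodes and solve the resulting linear system.
Node n1: branches {R1, R2, R3, R8, R11, R12, Idrv} → V_1 = -0.0003064
Node n2: branches {R5, R6, R7, R10, R11} → V_2 = 0.01378
Node n3: branches {R2, R3, R4, R7, R8, R9, Idrv} → V_3 = 0.02760
Node n4: branches {R4, R5, R6} → V_4 = 0.02520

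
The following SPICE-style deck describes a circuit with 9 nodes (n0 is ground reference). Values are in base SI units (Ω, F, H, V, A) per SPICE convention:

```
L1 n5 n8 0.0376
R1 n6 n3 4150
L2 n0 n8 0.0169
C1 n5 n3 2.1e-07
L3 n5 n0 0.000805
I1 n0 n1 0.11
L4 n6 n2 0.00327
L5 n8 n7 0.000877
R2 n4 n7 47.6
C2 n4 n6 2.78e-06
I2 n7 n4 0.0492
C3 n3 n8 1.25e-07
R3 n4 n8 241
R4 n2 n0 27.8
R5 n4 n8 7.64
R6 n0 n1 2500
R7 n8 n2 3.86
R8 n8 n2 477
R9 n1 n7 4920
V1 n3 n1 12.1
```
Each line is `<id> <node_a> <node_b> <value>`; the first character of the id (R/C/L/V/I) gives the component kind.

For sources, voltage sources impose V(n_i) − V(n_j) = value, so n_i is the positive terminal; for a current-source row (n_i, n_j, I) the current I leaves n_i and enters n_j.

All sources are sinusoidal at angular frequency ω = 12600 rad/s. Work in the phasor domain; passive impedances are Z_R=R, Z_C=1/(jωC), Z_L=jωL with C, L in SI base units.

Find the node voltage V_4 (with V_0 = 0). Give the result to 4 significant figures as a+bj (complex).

1.560+0.2131j V

Element admittances at ω=12600 rad/s:
  Y(L1) = 0.000-0.002111j S between n5,n8
  Y(R1) = 0.0002410+0.000j S between n6,n3
  Y(L2) = 0.000-0.004696j S between n0,n8
  Y(C1) = 0.000+0.002646j S between n5,n3
  Y(L3) = 0.000-0.09859j S between n5,n0
  I1: injects 0.11 A into n1 (from n0)
  Y(L4) = 0.000-0.02427j S between n6,n2
  Y(L5) = 0.000-0.09050j S between n8,n7
  Y(R2) = 0.02101+0.000j S between n4,n7
  Y(C2) = 0.000+0.03503j S between n4,n6
  I2: injects 0.0492 A into n4 (from n7)
  Y(C3) = 0.000+0.001575j S between n3,n8
  Y(R3) = 0.004149+0.000j S between n4,n8
  Y(R4) = 0.03597+0.000j S between n2,n0
  Y(R5) = 0.1309+0.000j S between n4,n8
  Y(R6) = 0.0004000+0.000j S between n0,n1
  Y(R7) = 0.2591+0.000j S between n8,n2
  Y(R8) = 0.002096+0.000j S between n8,n2
  Y(R9) = 0.0002033+0.000j S between n1,n7
  V1: constraint V(n3)−V(n1) = 12.1
Assemble and solve the 9×9 MNA system:
  V(n1)=-6.434-26.30j  V(n2)=1.146+0.1165j  V(n3)=5.666-26.30j  V(n4)=1.560+0.2131j  V(n5)=-0.1253+0.7141j  V(n6)=1.898+0.3466j  V(n7)=1.226-0.2810j  V(n8)=1.282+0.2024j
  i(V1)=-0.1141-0.01581j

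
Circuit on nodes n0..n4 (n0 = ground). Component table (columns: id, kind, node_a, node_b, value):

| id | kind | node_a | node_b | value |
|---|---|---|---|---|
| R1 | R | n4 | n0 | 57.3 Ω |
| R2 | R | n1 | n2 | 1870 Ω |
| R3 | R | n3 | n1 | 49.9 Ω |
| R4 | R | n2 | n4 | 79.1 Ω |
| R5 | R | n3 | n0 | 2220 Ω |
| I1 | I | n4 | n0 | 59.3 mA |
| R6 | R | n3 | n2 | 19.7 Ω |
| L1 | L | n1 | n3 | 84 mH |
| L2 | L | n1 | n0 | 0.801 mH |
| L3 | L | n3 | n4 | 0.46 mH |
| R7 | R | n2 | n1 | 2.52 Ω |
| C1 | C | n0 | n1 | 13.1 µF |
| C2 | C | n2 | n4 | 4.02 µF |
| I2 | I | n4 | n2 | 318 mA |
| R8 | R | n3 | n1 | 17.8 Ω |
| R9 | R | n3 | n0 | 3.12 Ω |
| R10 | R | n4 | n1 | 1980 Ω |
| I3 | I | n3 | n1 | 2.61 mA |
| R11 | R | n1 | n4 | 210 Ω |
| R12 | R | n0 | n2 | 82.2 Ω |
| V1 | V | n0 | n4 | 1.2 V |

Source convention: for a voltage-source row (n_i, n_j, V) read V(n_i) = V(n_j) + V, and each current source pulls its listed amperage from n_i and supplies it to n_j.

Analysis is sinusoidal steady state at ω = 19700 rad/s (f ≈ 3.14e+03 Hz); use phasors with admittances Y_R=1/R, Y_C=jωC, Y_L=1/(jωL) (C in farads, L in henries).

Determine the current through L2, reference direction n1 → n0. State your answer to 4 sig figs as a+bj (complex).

-0.05705-0.006054j A

Apply KCL at each of the 4 non-ground nodes and solve the resulting linear system.
Node n1: branches {R2, R3, L1, L2, R7, C1, R8, R10, I3, R11} → V_1 = 0.09553-0.9002j
Node n2: branches {R2, R4, R6, R7, C2, I2, R12} → V_2 = 0.5522-1.046j
Node n3: branches {R3, R5, R6, L1, L3, R8, R9, I3} → V_3 = 0.06207+0.03922j
Node n4: branches {R1, R4, I1, L3, C2, I2, R10, R11, V1} → V_4 = -1.200+0.000j
Source currents: i(V1)=0.2403+0.01847j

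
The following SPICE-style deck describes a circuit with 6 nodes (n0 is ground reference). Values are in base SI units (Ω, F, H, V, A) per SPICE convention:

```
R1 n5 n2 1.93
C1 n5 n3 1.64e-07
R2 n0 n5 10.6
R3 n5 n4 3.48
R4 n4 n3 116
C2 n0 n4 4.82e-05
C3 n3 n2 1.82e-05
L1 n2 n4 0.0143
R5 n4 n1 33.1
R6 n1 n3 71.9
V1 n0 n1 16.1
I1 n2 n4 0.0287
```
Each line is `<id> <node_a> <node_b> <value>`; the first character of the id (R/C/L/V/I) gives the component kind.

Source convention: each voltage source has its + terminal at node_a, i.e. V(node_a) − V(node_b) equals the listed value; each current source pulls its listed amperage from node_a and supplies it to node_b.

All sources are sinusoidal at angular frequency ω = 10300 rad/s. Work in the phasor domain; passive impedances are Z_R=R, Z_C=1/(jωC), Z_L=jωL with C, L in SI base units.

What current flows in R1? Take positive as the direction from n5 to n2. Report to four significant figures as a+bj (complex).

MNA unknowns: 5 node voltages V₁..V_5 plus 1 source current (V1)
R1: Y=0.5181+0.000j on G[5,2]
C1: Y=0.000+0.001689j on G[5,3]
R2: Y=0.09434+0.000j on G[0,5]
R3: Y=0.2874+0.000j on G[5,4]
R4: Y=0.008621+0.000j on G[4,3]
C2: Y=0.000+0.4965j on G[0,4]
C3: Y=0.000+0.1875j on G[3,2]
L1: Y=0.000-0.006789j on G[2,4]
R5: Y=0.03021+0.000j on G[4,1]
R6: Y=0.01391+0.000j on G[1,3]
V1: row V0−V1=16.1, i_V1 at 0,1
I1: z[2]−=0.0287, z[4]+=0.0287
solve → V1=-16.10+0.000j, V2=-1.215+0.7594j, V3=-1.369+1.794j, V4=-0.2820+1.225j, V5=-0.7914+0.8273j
aux → i_V1=-0.6828-0.06195j

0.2194+0.03521j A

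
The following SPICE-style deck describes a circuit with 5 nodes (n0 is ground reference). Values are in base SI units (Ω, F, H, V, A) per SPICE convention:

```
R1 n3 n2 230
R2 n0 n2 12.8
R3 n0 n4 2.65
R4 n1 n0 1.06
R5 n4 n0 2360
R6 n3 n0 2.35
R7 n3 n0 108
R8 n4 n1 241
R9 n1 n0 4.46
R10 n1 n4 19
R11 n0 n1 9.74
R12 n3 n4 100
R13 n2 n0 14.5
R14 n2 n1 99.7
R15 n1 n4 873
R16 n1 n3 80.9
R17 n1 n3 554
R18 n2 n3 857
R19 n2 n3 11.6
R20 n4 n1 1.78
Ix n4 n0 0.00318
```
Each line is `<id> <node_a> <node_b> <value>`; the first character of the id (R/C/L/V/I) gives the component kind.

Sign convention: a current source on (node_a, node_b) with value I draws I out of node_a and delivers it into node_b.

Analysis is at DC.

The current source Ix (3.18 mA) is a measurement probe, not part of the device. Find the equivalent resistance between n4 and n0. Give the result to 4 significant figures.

R_eq = 1.240 Ω

Apply KCL at each of the 4 non-ground nodes and solve the resulting linear system.
Node n1: branches {R4, R8, R9, R10, R11, R14, R15, R16, R17, R20} → V_1 = -0.001278
Node n2: branches {R1, R2, R13, R14, R18, R19} → V_2 = -9.593e-05
Node n3: branches {R1, R6, R7, R12, R16, R17, R18, R19} → V_3 = -0.0001205
Node n4: branches {R3, R5, R8, R10, R12, R15, R20, Ix} → V_4 = -0.003944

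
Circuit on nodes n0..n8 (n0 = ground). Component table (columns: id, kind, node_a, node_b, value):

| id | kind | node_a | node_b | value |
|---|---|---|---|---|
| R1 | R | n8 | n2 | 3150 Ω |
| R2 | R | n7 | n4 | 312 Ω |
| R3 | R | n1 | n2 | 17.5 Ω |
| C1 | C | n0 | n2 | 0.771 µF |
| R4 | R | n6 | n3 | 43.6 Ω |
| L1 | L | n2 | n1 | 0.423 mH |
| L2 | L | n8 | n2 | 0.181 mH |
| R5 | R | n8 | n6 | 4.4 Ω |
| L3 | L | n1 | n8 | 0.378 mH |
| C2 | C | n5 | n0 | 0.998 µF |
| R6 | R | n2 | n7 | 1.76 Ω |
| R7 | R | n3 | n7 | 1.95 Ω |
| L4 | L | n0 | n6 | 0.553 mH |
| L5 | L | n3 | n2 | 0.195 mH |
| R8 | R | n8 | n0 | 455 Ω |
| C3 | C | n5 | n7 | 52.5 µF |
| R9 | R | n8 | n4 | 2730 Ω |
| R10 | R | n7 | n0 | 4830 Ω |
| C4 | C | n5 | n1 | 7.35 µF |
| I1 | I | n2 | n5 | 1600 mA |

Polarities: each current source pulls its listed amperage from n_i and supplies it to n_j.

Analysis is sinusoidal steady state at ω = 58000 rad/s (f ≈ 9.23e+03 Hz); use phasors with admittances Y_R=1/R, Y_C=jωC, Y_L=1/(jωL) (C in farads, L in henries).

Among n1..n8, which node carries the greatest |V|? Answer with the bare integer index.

Element admittances at ω=58000 rad/s:
  Y(R1) = 0.0003175+0.000j S between n8,n2
  Y(R2) = 0.003205+0.000j S between n7,n4
  Y(R3) = 0.05714+0.000j S between n1,n2
  Y(C1) = 0.000+0.04472j S between n0,n2
  Y(R4) = 0.02294+0.000j S between n6,n3
  Y(L1) = 0.000-0.04076j S between n2,n1
  Y(L2) = 0.000-0.09526j S between n8,n2
  Y(R5) = 0.2273+0.000j S between n8,n6
  Y(L3) = 0.000-0.04561j S between n1,n8
  Y(C2) = 0.000+0.05788j S between n5,n0
  Y(R6) = 0.5682+0.000j S between n2,n7
  Y(R7) = 0.5128+0.000j S between n3,n7
  Y(L4) = 0.000-0.03118j S between n0,n6
  Y(L5) = 0.000-0.08842j S between n3,n2
  Y(R8) = 0.002198+0.000j S between n8,n0
  Y(C3) = 0.000+3.045j S between n5,n7
  Y(R9) = 0.0003663+0.000j S between n8,n4
  Y(R10) = 0.0002070+0.000j S between n7,n0
  Y(C4) = 0.000+0.4263j S between n5,n1
  I1: injects 1.6 A into n5 (from n2)
Assemble and solve the 8×8 MNA system:
  V(n1)=1.259+0.5483j  V(n2)=-1.494+0.06284j  V(n3)=0.6273+0.9167j  V(n4)=0.6813+0.5530j  V(n5)=0.8642+0.1108j  V(n6)=-0.5101+0.3313j  V(n7)=0.8254+0.5771j  V(n8)=-0.5794+0.3422j

2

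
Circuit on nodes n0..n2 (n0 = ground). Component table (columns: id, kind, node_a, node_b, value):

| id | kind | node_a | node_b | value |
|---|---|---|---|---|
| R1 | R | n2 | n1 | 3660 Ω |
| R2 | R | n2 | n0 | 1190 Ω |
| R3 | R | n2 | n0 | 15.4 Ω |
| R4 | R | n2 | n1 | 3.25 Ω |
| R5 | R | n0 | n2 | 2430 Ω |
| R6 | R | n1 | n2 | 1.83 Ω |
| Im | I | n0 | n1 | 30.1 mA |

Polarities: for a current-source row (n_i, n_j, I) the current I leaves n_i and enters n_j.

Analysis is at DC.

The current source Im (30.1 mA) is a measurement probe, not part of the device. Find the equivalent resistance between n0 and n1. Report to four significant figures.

R_eq = 16.28 Ω

MNA unknowns: 2 node voltages V₁..V_2
R1: Y=0.0002732 on G[2,1]
R2: Y=0.0008403 on G[2,0]
R3: Y=0.06494 on G[2,0]
R4: Y=0.3077 on G[2,1]
R5: Y=0.0004115 on G[0,2]
R6: Y=0.5464 on G[1,2]
Im: z[0]−=0.0301, z[1]+=0.0301
solve → V1=0.4900, V2=0.4548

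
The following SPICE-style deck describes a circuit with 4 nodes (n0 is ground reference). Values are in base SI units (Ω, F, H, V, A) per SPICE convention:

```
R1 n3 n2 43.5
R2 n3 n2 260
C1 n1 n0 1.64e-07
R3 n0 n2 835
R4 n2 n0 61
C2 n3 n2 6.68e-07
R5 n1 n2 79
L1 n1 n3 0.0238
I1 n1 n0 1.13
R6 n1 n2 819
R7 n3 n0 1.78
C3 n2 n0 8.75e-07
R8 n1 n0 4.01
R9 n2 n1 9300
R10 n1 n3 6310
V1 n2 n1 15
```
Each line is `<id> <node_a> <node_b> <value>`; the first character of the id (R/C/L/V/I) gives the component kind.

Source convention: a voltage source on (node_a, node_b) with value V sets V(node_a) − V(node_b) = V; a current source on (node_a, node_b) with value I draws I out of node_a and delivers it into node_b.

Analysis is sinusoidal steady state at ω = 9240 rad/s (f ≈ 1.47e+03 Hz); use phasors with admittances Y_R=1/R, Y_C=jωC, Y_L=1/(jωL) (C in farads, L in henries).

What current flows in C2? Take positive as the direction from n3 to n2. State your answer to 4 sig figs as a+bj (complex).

Apply KCL at each of the 3 non-ground nodes and solve the resulting linear system.
Node n1: branches {C1, R5, L1, I1, R6, R8, R9, R10, V1} → V_1 = -6.093-0.4818j
Node n2: branches {R1, R2, R3, R4, C2, R5, R6, C3, R9, V1} → V_2 = 8.907-0.4818j
Node n3: branches {R1, R2, C2, L1, R7, R10} → V_3 = 0.4060+0.1172j
Source currents: i(V1)=-0.6022-0.09994j

-0.003698-0.05247j A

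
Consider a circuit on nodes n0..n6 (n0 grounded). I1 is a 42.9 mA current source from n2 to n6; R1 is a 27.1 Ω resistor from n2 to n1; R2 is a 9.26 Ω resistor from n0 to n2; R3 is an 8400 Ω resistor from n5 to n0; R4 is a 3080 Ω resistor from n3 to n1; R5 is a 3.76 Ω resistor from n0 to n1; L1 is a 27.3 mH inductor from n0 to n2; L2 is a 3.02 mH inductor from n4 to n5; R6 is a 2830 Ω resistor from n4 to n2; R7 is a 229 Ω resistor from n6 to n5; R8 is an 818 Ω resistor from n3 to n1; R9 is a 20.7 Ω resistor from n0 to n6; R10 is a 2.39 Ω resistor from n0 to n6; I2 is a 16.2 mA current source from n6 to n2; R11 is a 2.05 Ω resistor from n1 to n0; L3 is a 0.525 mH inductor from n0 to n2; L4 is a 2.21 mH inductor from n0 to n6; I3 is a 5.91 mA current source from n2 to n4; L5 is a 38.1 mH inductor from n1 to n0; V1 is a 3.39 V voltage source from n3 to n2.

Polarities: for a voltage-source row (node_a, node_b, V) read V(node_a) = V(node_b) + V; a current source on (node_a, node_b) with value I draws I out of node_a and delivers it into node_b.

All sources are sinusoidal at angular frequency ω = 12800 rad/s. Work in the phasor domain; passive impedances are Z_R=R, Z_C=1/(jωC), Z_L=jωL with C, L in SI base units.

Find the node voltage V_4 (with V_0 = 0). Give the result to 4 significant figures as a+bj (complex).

Element admittances at ω=12800 rad/s:
  I1: injects 0.0429 A into n6 (from n2)
  Y(R1) = 0.03690+0.000j S between n2,n1
  Y(R2) = 0.1080+0.000j S between n0,n2
  Y(R3) = 0.0001190+0.000j S between n5,n0
  Y(R4) = 0.0003247+0.000j S between n3,n1
  Y(R5) = 0.2660+0.000j S between n0,n1
  Y(L1) = 0.000-0.002862j S between n0,n2
  Y(L2) = 0.000-0.02587j S between n4,n5
  Y(R6) = 0.0003534+0.000j S between n4,n2
  Y(R7) = 0.004367+0.000j S between n6,n5
  Y(R8) = 0.001222+0.000j S between n3,n1
  Y(R9) = 0.04831+0.000j S between n0,n6
  Y(R10) = 0.4184+0.000j S between n0,n6
  I2: injects 0.0162 A into n2 (from n6)
  Y(R11) = 0.4878+0.000j S between n1,n0
  Y(L3) = 0.000-0.1488j S between n0,n2
  Y(L4) = 0.000-0.03535j S between n0,n6
  I3: injects 0.00591 A into n4 (from n2)
  Y(L5) = 0.000-0.002051j S between n1,n0
  V1: constraint V(n3)−V(n2) = 3.39
Assemble and solve the 7×7 MNA system:
  V(n1)=0.0006882-0.006201j  V(n2)=-0.1226-0.1278j  V(n3)=3.267-0.1278j  V(n4)=1.278+0.1892j  V(n5)=1.273-0.02017j  V(n6)=0.06811+0.004924j
  i(V1)=-0.005054+0.0001881j

1.278+0.1892j V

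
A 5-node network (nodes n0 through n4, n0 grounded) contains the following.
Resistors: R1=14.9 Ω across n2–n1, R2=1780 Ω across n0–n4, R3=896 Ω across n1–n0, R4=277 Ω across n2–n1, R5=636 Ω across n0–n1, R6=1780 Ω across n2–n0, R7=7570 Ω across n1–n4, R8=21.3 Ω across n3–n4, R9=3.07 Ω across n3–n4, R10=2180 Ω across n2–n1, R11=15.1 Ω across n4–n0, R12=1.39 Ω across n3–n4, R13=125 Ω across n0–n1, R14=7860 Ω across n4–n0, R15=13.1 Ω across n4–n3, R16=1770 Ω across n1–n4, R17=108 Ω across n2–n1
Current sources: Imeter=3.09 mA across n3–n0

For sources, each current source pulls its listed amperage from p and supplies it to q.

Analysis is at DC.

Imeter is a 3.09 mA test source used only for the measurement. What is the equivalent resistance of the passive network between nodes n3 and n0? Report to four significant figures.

R_eq = 15.66 Ω

MNA unknowns: 4 node voltages V₁..V_4
R1: Y=0.06711 on G[2,1]
R2: Y=0.0005618 on G[0,4]
R3: Y=0.001116 on G[1,0]
R4: Y=0.003610 on G[2,1]
R5: Y=0.001572 on G[0,1]
R6: Y=0.0005618 on G[2,0]
R7: Y=0.0001321 on G[1,4]
R8: Y=0.04695 on G[3,4]
R9: Y=0.3257 on G[3,4]
R10: Y=0.0004587 on G[2,1]
R11: Y=0.06623 on G[4,0]
R12: Y=0.7194 on G[3,4]
R13: Y=0.008000 on G[0,1]
R14: Y=0.0001272 on G[4,0]
R15: Y=0.07634 on G[4,3]
R16: Y=0.0005650 on G[1,4]
R17: Y=0.009259 on G[2,1]
Imeter: z[3]−=0.00309, z[0]+=0.00309
solve → V1=-0.002669, V2=-0.002651, V3=-0.04837, V4=-0.04573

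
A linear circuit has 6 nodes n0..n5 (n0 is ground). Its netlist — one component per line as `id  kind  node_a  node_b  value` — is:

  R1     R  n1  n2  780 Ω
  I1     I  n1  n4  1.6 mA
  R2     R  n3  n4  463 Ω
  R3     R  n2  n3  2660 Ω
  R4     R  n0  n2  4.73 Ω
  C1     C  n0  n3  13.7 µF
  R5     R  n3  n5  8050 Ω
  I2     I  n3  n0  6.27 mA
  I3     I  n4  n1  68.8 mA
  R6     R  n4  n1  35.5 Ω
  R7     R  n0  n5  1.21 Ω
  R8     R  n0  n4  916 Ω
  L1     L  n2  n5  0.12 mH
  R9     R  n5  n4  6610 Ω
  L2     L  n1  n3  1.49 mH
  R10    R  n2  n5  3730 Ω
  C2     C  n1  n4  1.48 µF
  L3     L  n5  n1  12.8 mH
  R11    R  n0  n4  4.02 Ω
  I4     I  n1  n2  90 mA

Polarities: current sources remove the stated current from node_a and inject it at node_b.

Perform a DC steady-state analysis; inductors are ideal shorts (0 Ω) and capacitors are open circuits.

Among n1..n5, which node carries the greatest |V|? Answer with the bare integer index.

Apply KCL at each of the 5 non-ground nodes and solve the resulting linear system.
Node n1: branches {R1, I1, I3, R6, L2, C2, L3, I4} → V_1 = 0.05035
Node n2: branches {R1, R3, R4, L1, R10, I4} → V_2 = 0.05035
Node n3: branches {R2, R3, C1, R5, I2, L2} → V_3 = 0.05035
Node n4: branches {I1, R2, I3, R6, R8, R9, C2, R11} → V_4 = -0.2342
Node n5: branches {R5, R7, L1, R9, R10, L3} → V_5 = 0.05035
Source currents: i(L1)=0.07936, i(L2)=0.006885, i(L3)=0.03770

4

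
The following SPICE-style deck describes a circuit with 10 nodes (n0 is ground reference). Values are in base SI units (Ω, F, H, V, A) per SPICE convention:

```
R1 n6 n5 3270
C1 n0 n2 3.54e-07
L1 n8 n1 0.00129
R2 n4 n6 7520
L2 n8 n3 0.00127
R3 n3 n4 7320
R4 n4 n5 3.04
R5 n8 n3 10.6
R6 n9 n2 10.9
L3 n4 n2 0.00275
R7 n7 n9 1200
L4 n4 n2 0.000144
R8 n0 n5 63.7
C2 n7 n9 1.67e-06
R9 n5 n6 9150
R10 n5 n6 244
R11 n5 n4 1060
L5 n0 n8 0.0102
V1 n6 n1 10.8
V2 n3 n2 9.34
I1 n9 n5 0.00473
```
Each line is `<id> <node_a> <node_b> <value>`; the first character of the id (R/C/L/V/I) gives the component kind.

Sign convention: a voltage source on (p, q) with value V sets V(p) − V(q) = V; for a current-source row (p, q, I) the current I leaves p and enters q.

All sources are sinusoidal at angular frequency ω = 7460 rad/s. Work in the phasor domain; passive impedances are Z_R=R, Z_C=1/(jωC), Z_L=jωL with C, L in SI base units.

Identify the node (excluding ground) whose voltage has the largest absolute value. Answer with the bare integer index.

6

MNA unknowns: 9 node voltages V₁..V_9 plus 2 source currents (V1, V2)
R1: Y=0.0003058+0.000j on G[6,5]
C1: Y=0.000+0.002641j on G[0,2]
L1: Y=0.000-0.1039j on G[8,1]
R2: Y=0.0001330+0.000j on G[4,6]
L2: Y=0.000-0.1055j on G[8,3]
R3: Y=0.0001366+0.000j on G[3,4]
R4: Y=0.3289+0.000j on G[4,5]
R5: Y=0.09434+0.000j on G[8,3]
R6: Y=0.09174+0.000j on G[9,2]
L3: Y=0.000-0.04874j on G[4,2]
R7: Y=0.0008333+0.000j on G[7,9]
L4: Y=0.000-0.9309j on G[4,2]
R8: Y=0.01570+0.000j on G[0,5]
C2: Y=0.000+0.01246j on G[7,9]
R9: Y=0.0001093+0.000j on G[5,6]
R10: Y=0.004098+0.000j on G[5,6]
R11: Y=0.0009434+0.000j on G[5,4]
L5: Y=0.000-0.01314j on G[0,8]
V1: row V6−V1=10.8, i_V1 at 6,1
V2: row V3−V2=9.34, i_V2 at 3,2
I1: z[9]−=0.00473, z[5]+=0.00473
solve → V1=4.897+3.549j, V2=-3.343+4.805j, V3=5.997+4.805j, V4=-3.262+4.945j, V5=-2.858+4.705j, V6=15.70+3.549j, V7=-3.394+4.805j, V8=4.949+4.379j, V9=-3.394+4.805j
aux → i_V1=-0.08627+0.005404j, i_V2=-0.1451+0.07046j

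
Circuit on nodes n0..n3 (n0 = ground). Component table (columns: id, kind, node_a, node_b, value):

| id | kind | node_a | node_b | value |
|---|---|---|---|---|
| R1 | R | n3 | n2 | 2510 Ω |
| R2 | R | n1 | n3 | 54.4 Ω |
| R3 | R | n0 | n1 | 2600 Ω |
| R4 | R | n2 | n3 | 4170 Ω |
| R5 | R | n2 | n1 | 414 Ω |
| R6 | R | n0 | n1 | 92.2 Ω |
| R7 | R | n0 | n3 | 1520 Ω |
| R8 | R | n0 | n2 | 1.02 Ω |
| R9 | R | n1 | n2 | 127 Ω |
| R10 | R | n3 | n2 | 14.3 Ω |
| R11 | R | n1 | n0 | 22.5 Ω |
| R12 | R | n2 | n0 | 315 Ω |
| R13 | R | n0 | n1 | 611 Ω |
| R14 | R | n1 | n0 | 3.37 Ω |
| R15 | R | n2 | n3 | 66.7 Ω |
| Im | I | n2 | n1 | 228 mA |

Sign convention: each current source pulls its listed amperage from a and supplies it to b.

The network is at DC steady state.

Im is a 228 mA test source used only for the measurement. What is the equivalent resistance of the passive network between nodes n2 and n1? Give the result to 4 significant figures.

MNA unknowns: 3 node voltages V₁..V_3
R1: Y=0.0003984 on G[3,2]
R2: Y=0.01838 on G[1,3]
R3: Y=0.0003846 on G[0,1]
R4: Y=0.0002398 on G[2,3]
R5: Y=0.002415 on G[2,1]
R6: Y=0.01085 on G[0,1]
R7: Y=0.0006579 on G[0,3]
R8: Y=0.9804 on G[0,2]
R9: Y=0.007874 on G[1,2]
R10: Y=0.06993 on G[3,2]
R11: Y=0.04444 on G[1,0]
R12: Y=0.003175 on G[2,0]
R13: Y=0.001637 on G[0,1]
R14: Y=0.2967 on G[1,0]
R15: Y=0.01499 on G[2,3]
Im: z[2]−=0.228, z[1]+=0.228
solve → V1=0.5867, V2=-0.2111, V3=-0.06961

R_eq = 3.499 Ω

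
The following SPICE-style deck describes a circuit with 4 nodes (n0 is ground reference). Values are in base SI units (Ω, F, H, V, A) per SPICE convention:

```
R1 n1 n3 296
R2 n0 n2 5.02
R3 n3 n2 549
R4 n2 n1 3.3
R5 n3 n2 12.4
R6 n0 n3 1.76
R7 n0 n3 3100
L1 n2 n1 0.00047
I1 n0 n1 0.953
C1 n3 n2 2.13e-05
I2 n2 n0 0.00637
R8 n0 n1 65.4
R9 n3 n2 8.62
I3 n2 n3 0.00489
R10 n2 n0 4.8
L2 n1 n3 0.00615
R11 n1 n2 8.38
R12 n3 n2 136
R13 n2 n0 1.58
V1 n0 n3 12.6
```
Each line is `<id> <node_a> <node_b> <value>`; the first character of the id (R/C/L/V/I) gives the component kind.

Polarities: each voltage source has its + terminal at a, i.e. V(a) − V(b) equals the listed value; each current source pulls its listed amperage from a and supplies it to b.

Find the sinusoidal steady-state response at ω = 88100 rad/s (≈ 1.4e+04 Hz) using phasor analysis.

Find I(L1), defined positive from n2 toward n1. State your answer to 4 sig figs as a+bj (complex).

Element admittances at ω=88100 rad/s:
  Y(R1) = 0.003378+0.000j S between n1,n3
  Y(R2) = 0.1992+0.000j S between n0,n2
  Y(R3) = 0.001821+0.000j S between n3,n2
  Y(R4) = 0.3030+0.000j S between n2,n1
  Y(R5) = 0.08065+0.000j S between n3,n2
  Y(R6) = 0.5682+0.000j S between n0,n3
  Y(R7) = 0.0003226+0.000j S between n0,n3
  Y(L1) = 0.000-0.02415j S between n2,n1
  I1: injects 0.953 A into n1 (from n0)
  Y(C1) = 0.000+1.877j S between n3,n2
  I2: injects 0.00637 A into n0 (from n2)
  Y(R8) = 0.01529+0.000j S between n0,n1
  Y(R9) = 0.1160+0.000j S between n3,n2
  I3: injects 0.00489 A into n3 (from n2)
  Y(R10) = 0.2083+0.000j S between n2,n0
  Y(L2) = 0.000-0.001846j S between n1,n3
  Y(R11) = 0.1193+0.000j S between n1,n2
  Y(R12) = 0.007353+0.000j S between n3,n2
  Y(R13) = 0.6329+0.000j S between n2,n0
  V1: constraint V(n0)−V(n3) = 12.6
Assemble and solve the 4×4 MNA system:
  V(n1)=-6.641-4.825j  V(n2)=-9.090-5.205j  V(n3)=-12.60+0.000j
  i(V1)=-17.67-5.489j

-0.009161+0.05913j A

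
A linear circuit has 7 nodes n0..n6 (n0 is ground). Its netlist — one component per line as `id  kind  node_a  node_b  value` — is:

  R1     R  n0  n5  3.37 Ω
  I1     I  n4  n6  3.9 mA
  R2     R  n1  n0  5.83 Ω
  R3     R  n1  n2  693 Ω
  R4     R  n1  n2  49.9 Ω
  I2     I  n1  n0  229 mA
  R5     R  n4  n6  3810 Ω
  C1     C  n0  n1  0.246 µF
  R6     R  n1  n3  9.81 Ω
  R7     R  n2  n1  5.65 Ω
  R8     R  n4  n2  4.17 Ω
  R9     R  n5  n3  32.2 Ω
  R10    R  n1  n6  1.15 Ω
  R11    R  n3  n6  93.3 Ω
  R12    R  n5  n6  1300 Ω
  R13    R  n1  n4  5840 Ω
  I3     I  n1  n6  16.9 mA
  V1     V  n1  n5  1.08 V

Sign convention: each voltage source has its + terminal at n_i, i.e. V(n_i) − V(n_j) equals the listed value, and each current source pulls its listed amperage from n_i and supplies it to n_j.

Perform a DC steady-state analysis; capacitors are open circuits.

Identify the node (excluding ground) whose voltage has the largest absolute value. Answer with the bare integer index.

Element admittances at DC:
  Y(R1) = 0.2967 S between n0,n5
  I1: injects 0.0039 A into n6 (from n4)
  Y(R2) = 0.1715 S between n1,n0
  Y(R3) = 0.001443 S between n1,n2
  Y(R4) = 0.02004 S between n1,n2
  I2: injects 0.229 A into n0 (from n1)
  Y(R5) = 0.0002625 S between n4,n6
  Y(C1) = 0.000 S between n0,n1
  Y(R6) = 0.1019 S between n1,n3
  Y(R7) = 0.1770 S between n2,n1
  Y(R8) = 0.2398 S between n4,n2
  Y(R9) = 0.03106 S between n5,n3
  Y(R10) = 0.8696 S between n1,n6
  Y(R11) = 0.01072 S between n3,n6
  Y(R12) = 0.0007692 S between n5,n6
  Y(R13) = 0.0001712 S between n1,n4
  I3: injects 0.0169 A into n6 (from n1)
  V1: constraint V(n1)−V(n5) = 1.08
Assemble and solve the 7×7 MNA system:
  V(n1)=0.1953  V(n2)=0.1758  V(n3)=-0.03656  V(n4)=0.1596  V(n5)=-0.8847  V(n6)=0.2152
  i(V1)=-0.2897

5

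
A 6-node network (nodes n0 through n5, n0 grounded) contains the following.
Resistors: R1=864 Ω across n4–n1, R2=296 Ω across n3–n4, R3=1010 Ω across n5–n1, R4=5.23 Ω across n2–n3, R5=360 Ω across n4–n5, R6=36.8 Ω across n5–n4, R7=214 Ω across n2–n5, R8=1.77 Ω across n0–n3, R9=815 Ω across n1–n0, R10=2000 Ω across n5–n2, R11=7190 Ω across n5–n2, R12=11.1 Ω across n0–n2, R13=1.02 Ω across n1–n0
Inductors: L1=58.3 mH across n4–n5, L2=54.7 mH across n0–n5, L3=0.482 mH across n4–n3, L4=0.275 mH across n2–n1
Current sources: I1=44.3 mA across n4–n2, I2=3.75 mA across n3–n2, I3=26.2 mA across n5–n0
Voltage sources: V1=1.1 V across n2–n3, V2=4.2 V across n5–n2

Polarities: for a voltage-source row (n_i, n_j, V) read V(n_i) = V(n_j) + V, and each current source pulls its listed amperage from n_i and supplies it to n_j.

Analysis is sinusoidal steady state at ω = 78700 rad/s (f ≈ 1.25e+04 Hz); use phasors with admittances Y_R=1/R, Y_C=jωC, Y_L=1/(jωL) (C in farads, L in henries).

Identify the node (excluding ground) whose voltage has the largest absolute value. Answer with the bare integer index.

5

MNA unknowns: 5 node voltages V₁..V_5 plus 2 source currents (V1, V2)
R1: Y=0.001157+0.000j on G[4,1]
L1: Y=0.000-0.0002179j on G[4,5]
R2: Y=0.003378+0.000j on G[3,4]
R3: Y=0.0009901+0.000j on G[5,1]
I1: z[4]−=0.0443, z[2]+=0.0443
R4: Y=0.1912+0.000j on G[2,3]
L2: Y=0.000-0.0002323j on G[0,5]
L3: Y=0.000-0.02636j on G[4,3]
I2: z[3]−=0.00375, z[2]+=0.00375
R5: Y=0.002778+0.000j on G[4,5]
R6: Y=0.02717+0.000j on G[5,4]
R7: Y=0.004673+0.000j on G[2,5]
R8: Y=0.5650+0.000j on G[0,3]
L4: Y=0.000-0.04621j on G[2,1]
I3: z[5]−=0.0262, z[0]+=0.0262
R9: Y=0.001227+0.000j on G[1,0]
R10: Y=0.0005000+0.000j on G[5,2]
R11: Y=0.0001391+0.000j on G[5,2]
R12: Y=0.09009+0.000j on G[0,2]
R13: Y=0.9804+0.000j on G[1,0]
V1: row V2−V3=1.1, i_V1 at 2,3
V2: row V5−V2=4.2, i_V2 at 5,2
solve → V1=0.01205-0.03927j, V2=0.8906+0.06065j, V3=-0.2094+0.06065j, V4=1.895+1.646j, V5=5.091+0.06065j
aux → i_V1=-0.3737+0.08438j, i_V2=-0.1489+0.04925j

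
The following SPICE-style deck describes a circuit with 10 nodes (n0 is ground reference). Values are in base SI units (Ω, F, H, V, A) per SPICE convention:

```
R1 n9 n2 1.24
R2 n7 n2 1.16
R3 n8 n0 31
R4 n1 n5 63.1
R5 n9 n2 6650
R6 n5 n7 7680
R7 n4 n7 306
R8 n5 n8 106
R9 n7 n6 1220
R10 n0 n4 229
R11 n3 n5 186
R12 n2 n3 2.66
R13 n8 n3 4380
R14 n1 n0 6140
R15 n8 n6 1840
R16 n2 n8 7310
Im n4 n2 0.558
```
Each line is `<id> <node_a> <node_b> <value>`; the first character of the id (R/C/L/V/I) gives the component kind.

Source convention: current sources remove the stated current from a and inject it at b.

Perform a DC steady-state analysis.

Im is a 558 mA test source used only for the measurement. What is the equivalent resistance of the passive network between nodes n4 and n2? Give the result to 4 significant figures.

Element admittances at DC:
  Y(R1) = 0.8065 S between n9,n2
  Y(R2) = 0.8621 S between n7,n2
  Y(R3) = 0.03226 S between n8,n0
  Y(R4) = 0.01585 S between n1,n5
  Y(R5) = 0.0001504 S between n9,n2
  Y(R6) = 0.0001302 S between n5,n7
  Y(R7) = 0.003268 S between n4,n7
  Y(R8) = 0.009434 S between n5,n8
  Y(R9) = 0.0008197 S between n7,n6
  Y(R10) = 0.004367 S between n0,n4
  Y(R11) = 0.005376 S between n3,n5
  Y(R12) = 0.3759 S between n2,n3
  Y(R13) = 0.0002283 S between n8,n3
  Y(R14) = 0.0001629 S between n1,n0
  Y(R15) = 0.0005435 S between n8,n6
  Y(R16) = 0.0001368 S between n2,n8
  Im: injects 0.558 A into n2 (from n4)
Assemble and solve the 9×9 MNA system:
  V(n1)=24.58  V(n2)=57.53  V(n3)=57.04  V(n4)=-48.64  V(n5)=24.83  V(n6)=36.91  V(n7)=57.10  V(n8)=6.461  V(n9)=57.53

R_eq = 190.3 Ω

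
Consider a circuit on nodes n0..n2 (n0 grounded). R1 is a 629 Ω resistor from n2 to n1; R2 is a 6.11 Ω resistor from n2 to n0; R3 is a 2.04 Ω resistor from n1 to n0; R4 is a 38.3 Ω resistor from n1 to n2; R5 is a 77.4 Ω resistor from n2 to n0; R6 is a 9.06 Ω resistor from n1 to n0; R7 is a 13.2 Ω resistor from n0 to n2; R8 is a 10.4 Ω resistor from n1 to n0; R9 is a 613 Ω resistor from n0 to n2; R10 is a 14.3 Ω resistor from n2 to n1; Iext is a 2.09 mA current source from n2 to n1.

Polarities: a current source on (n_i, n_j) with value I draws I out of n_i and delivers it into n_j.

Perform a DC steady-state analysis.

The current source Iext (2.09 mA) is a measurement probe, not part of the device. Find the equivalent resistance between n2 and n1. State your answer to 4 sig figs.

Apply KCL at each of the 2 non-ground nodes and solve the resulting linear system.
Node n1: branches {R1, R3, R4, R6, R8, R10, Iext} → V_1 = 0.001968
Node n2: branches {R1, R2, R4, R5, R7, R9, R10, Iext} → V_2 = -0.005398

R_eq = 3.524 Ω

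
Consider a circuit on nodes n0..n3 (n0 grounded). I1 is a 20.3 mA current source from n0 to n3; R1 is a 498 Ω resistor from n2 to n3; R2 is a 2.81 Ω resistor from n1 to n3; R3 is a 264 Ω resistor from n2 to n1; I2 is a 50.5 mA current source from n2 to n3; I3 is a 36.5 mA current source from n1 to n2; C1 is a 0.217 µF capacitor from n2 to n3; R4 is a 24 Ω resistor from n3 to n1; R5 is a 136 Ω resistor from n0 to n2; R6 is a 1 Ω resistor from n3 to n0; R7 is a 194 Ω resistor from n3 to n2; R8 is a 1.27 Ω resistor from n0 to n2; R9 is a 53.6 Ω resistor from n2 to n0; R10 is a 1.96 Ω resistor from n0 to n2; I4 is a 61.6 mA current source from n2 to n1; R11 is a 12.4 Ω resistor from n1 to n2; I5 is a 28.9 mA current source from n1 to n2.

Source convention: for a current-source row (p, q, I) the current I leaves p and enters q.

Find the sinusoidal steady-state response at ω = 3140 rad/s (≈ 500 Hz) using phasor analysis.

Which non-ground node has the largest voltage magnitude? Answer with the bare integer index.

3

Apply KCL at each of the 3 non-ground nodes and solve the resulting linear system.
Node n1: branches {R2, R3, I3, R4, I4, R11, I5} → V_1 = 0.03681-3.790e-05j
Node n2: branches {R1, R3, I2, I3, C1, R5, R7, R8, R9, R10, I4, R11, I5} → V_2 = -0.03050+4.135e-05j
Node n3: branches {I1, R1, R2, I2, C1, R4, R6, R7} → V_3 = 0.06066-5.473e-05j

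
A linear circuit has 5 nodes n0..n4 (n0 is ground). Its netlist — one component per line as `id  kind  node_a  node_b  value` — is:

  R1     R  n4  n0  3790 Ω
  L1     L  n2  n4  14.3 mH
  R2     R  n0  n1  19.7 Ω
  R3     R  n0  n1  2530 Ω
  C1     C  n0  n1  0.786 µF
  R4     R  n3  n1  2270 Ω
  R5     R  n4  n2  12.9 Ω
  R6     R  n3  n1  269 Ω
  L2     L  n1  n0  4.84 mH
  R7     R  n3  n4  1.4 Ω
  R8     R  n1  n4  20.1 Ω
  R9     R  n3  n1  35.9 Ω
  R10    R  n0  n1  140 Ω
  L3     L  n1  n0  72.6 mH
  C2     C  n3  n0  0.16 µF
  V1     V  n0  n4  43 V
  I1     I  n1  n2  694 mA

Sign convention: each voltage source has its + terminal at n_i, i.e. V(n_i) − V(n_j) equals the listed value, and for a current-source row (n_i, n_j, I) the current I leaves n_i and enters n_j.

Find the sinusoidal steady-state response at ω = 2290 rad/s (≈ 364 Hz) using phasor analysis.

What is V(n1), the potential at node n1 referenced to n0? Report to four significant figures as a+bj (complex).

Element admittances at ω=2290 rad/s:
  Y(R1) = 0.0002639+0.000j S between n4,n0
  Y(L1) = 0.000-0.03054j S between n2,n4
  Y(R2) = 0.05076+0.000j S between n0,n1
  Y(R3) = 0.0003953+0.000j S between n0,n1
  Y(C1) = 0.000+0.001800j S between n0,n1
  Y(R4) = 0.0004405+0.000j S between n3,n1
  Y(R5) = 0.07752+0.000j S between n4,n2
  Y(R6) = 0.003717+0.000j S between n3,n1
  Y(L2) = 0.000-0.09022j S between n1,n0
  Y(R7) = 0.7143+0.000j S between n3,n4
  Y(R8) = 0.04975+0.000j S between n1,n4
  Y(R9) = 0.02786+0.000j S between n3,n1
  Y(R10) = 0.007143+0.000j S between n0,n1
  Y(L3) = 0.000-0.006015j S between n1,n0
  Y(C2) = 0.000+0.0003664j S between n3,n0
  V1: constraint V(n0)−V(n4) = 43
  I1: injects 0.694 A into n2 (from n1)
Assemble and solve the 5×5 MNA system:
  V(n1)=-20.45-13.92j  V(n2)=-35.25+3.053j  V(n3)=-42.03-0.5765j  V(n4)=-43.00+0.000j
  i(V1)=-2.518+1.104j

-20.45-13.92j V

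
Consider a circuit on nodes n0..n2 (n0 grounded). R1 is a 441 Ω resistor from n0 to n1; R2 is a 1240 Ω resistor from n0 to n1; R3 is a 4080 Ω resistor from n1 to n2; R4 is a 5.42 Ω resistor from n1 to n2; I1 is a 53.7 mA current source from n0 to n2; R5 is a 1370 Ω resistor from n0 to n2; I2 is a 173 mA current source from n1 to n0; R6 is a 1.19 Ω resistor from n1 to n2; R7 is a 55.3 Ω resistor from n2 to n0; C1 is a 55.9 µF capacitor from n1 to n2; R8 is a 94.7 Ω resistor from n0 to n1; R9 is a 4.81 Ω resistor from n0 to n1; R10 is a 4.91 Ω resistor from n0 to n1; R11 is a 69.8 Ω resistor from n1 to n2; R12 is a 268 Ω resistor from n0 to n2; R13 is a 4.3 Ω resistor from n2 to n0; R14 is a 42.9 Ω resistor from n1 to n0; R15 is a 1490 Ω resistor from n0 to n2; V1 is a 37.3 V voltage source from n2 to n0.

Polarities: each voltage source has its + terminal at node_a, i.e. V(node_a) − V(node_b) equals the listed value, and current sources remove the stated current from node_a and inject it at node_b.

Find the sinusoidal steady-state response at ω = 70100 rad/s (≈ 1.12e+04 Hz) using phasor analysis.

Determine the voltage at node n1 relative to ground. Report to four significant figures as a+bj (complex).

35.87+3.770j V

Element admittances at ω=70100 rad/s:
  Y(R1) = 0.002268+0.000j S between n0,n1
  Y(R2) = 0.0008065+0.000j S between n0,n1
  Y(R3) = 0.0002451+0.000j S between n1,n2
  Y(R4) = 0.1845+0.000j S between n1,n2
  I1: injects 0.0537 A into n2 (from n0)
  Y(R5) = 0.0007299+0.000j S between n0,n2
  I2: injects 0.173 A into n0 (from n1)
  Y(R6) = 0.8403+0.000j S between n1,n2
  Y(R7) = 0.01808+0.000j S between n2,n0
  Y(C1) = 0.000+3.919j S between n1,n2
  Y(R8) = 0.01056+0.000j S between n0,n1
  Y(R9) = 0.2079+0.000j S between n0,n1
  Y(R10) = 0.2037+0.000j S between n0,n1
  Y(R11) = 0.01433+0.000j S between n1,n2
  Y(R12) = 0.003731+0.000j S between n0,n2
  Y(R13) = 0.2326+0.000j S between n2,n0
  Y(R14) = 0.02331+0.000j S between n1,n0
  Y(R15) = 0.0006711+0.000j S between n0,n2
  V1: constraint V(n2)−V(n0) = 37.3
Assemble and solve the 3×3 MNA system:
  V(n1)=35.87+3.770j  V(n2)=37.30+0.000j
  i(V1)=-25.75-1.691j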